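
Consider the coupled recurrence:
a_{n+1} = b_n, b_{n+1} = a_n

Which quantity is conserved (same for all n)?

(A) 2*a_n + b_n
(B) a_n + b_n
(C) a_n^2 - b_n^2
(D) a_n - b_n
B

Replace a_n by a_{n+1} = b_n and b_n by b_{n+1} = a_n in each option and simplify:
(A) 2*a_n + b_n  ->  2*(b_n) + (a_n) = a_n + 2*b_n   [not conserved]
(B) a_n + b_n  ->  (b_n) + (a_n) = a_n + b_n   [conserved]
(C) a_n^2 - b_n^2  ->  (b_n)^2 - (a_n)^2 = -a_n^2 + b_n^2   [not conserved]
(D) a_n - b_n  ->  (b_n) - (a_n) = -a_n + b_n   [not conserved]

Only (B) a_n + b_n returns to itself after one step, so it is the conserved quantity.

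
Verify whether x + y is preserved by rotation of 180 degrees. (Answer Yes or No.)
No

Applying rotation by 180 degrees: x' = x*cos(180 degrees) - y*sin(180 degrees) = -x, y' = x*sin(180 degrees) + y*cos(180 degrees) = -y

Substituting into x + y:
(-x) + (-y)
= -x - y

This differs from the original expression x + y, so it is NOT invariant.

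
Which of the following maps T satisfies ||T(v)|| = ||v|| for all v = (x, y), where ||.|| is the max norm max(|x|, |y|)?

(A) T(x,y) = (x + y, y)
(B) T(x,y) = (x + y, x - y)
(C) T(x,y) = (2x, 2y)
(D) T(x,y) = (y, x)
D

A transformation preserves a norm if ||T(v)|| = ||v|| for every v; a single vector where the norm changes rules an option out.

(A) T(x,y) = (x + y, y): v = (1, 1) has norm max(|1|, |1|) = 1, but T(v) = (2, 1) has norm 2 -- not preserved.
(B) T(x,y) = (x + y, x - y): v = (1, 1) has norm max(|1|, |1|) = 1, but T(v) = (2, 0) has norm 2 -- not preserved.
(C) T(x,y) = (2x, 2y): v = (1, 0) has norm max(|1|, |0|) = 1, but T(v) = (2, 0) has norm 2 -- not preserved.
(D) T(x,y) = (y, x): preserves the norm -- it only permutes the coordinates and/or flips signs, which leaves max(|x|, |y|) unchanged.

Therefore the answer is (D).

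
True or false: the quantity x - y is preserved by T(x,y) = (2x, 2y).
False

Substitute T(x,y) = (2x, 2y) into the expression and compare with the original.

Original: x - y
After applying T: (2x) - (2y) = 2x - 2y

This differs from the original x - y (difference: x - y), so the expression is NOT invariant.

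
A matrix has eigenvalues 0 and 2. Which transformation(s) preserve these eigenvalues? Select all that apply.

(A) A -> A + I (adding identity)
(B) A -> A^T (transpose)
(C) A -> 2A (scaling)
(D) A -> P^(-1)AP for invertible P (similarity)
B and D

Eigenvalues are preserved by:
1. Similarity transformations: A -> P^(-1)AP (same characteristic polynomial)
2. Transpose: A^T has the same eigenvalues as A

Eigenvalues are NOT preserved by:
- Adding identity: eigenvalues become 0+1, 2+1
- Scaling: eigenvalues become 0, 4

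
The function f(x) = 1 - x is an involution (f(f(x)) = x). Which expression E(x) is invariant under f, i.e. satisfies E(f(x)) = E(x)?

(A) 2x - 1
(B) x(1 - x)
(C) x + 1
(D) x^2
B

Replace x by f(x) = 1 - x in each option and simplify. As a quick numerical cross-check, also compare E(5) with E(f(5)) = E(-4).

(A) 2x - 1  ->  2(1 - x) - 1 = 1 - 2x; check: E(5) = 9 but E(-4) = -9.   [not invariant]
(B) x(1 - x)  ->  (1 - x)(1 - (1 - x)), which simplifies back to x(1 - x); check: E(5) = -20, E(-4) = -20.   [invariant]
(C) x + 1  ->  (1 - x) + 1 = 2 - x; check: E(5) = 6 but E(-4) = -3.   [not invariant]
(D) x^2  ->  (1 - x)^2 = (x - 1)^2; check: E(5) = 25 but E(-4) = 16.   [not invariant]

Only (B) is unchanged. E is symmetric under swapping x with f(x) = 1 - x, which is exactly what an involution does.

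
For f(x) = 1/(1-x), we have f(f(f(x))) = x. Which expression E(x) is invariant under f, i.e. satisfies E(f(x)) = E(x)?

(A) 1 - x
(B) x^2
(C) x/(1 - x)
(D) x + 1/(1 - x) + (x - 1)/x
D

Replace x by f(x) = 1/(1 - x) in each option and simplify. As a quick numerical cross-check, also compare E(4) with E(f(4)) = E(-1/3).

(A) 1 - x  ->  1 - (1/(1 - x)) = x/(x - 1); check: E(4) = -3 but E(-1/3) = 4/3.   [not invariant]
(B) x^2  ->  (1/(1 - x))^2 = (x - 1)^(-2); check: E(4) = 16 but E(-1/3) = 1/9.   [not invariant]
(C) x/(1 - x)  ->  (1/(1 - x))/(1 - (1/(1 - x))) = -1/x; check: E(4) = -4/3 but E(-1/3) = -1/4.   [not invariant]
(D) x + 1/(1 - x) + (x - 1)/x  ->  (1/(1 - x)) + 1/(1 - (1/(1 - x))) + ((1/(1 - x)) - 1)/(1/(1 - x)), which simplifies back to x + 1/(1 - x) + (x - 1)/x; check: E(4) = 53/12, E(-1/3) = 53/12.   [invariant]

Only (D) is unchanged. Indeed f(f(x)) = 1/(1 - 1/(1-x)) = (1-x)/(-x) = (x-1)/x, so E(x) = x + f(x) + f(f(x)) is the sum over the whole 3-cycle; applying f just permutes the three terms cyclically (x -> f(x) -> f(f(x)) -> x), leaving the sum unchanged.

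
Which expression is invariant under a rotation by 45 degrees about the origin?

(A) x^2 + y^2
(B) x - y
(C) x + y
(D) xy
A

A rotation by 45 degrees sends (x, y) to (sqrt(2)x/2 - sqrt(2)y/2, sqrt(2)x/2 + sqrt(2)y/2).
Substitute the transformed coordinates into each option and compare with the original:
(A) x^2 + y^2  ->  (sqrt(2)x/2 - sqrt(2)y/2)^2 + (sqrt(2)x/2 + sqrt(2)y/2)^2 = x^2 + y^2   [equals x^2 + y^2: invariant]
(B) x - y  ->  (sqrt(2)x/2 - sqrt(2)y/2) - (sqrt(2)x/2 + sqrt(2)y/2) = -sqrt(2)y   [differs from x - y: not invariant]
(C) x + y  ->  (sqrt(2)x/2 - sqrt(2)y/2) + (sqrt(2)x/2 + sqrt(2)y/2) = sqrt(2)x   [differs from x + y: not invariant]
(D) xy  ->  (sqrt(2)x/2 - sqrt(2)y/2)(sqrt(2)x/2 + sqrt(2)y/2) = x^2/2 - y^2/2   [differs from xy: not invariant]

Only option (A), x^2 + y^2, is unchanged by the transformation.
Geometrically, x^2 + y^2 is the squared distance from the origin, which every rotation about the origin preserves.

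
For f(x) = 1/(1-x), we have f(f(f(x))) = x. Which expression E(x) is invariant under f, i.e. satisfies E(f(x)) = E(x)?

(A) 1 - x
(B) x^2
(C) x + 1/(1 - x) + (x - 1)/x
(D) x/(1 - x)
C

Replace x by f(x) = 1/(1 - x) in each option and simplify. As a quick numerical cross-check, also compare E(4) with E(f(4)) = E(-1/3).

(A) 1 - x  ->  1 - (1/(1 - x)) = x/(x - 1); check: E(4) = -3 but E(-1/3) = 4/3.   [not invariant]
(B) x^2  ->  (1/(1 - x))^2 = (x - 1)^(-2); check: E(4) = 16 but E(-1/3) = 1/9.   [not invariant]
(C) x + 1/(1 - x) + (x - 1)/x  ->  (1/(1 - x)) + 1/(1 - (1/(1 - x))) + ((1/(1 - x)) - 1)/(1/(1 - x)), which simplifies back to x + 1/(1 - x) + (x - 1)/x; check: E(4) = 53/12, E(-1/3) = 53/12.   [invariant]
(D) x/(1 - x)  ->  (1/(1 - x))/(1 - (1/(1 - x))) = -1/x; check: E(4) = -4/3 but E(-1/3) = -1/4.   [not invariant]

Only (C) is unchanged. Indeed f(f(x)) = 1/(1 - 1/(1-x)) = (1-x)/(-x) = (x-1)/x, so E(x) = x + f(x) + f(f(x)) is the sum over the whole 3-cycle; applying f just permutes the three terms cyclically (x -> f(x) -> f(f(x)) -> x), leaving the sum unchanged.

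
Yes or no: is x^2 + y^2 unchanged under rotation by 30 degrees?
Yes

Applying rotation by 30 degrees: x' = x*cos(30 degrees) - y*sin(30 degrees) = sqrt(3)x/2 - y/2, y' = x*sin(30 degrees) + y*cos(30 degrees) = x/2 + sqrt(3)y/2

Substituting into x^2 + y^2:
(sqrt(3)x/2 - y/2)^2 + (x/2 + sqrt(3)y/2)^2
= x^2 + y^2

This equals the original expression x^2 + y^2, so it IS invariant.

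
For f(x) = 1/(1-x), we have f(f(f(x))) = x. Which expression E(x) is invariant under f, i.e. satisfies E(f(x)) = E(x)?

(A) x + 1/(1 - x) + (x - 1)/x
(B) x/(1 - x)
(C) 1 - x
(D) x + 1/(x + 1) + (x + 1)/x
A

Replace x by f(x) = 1/(1 - x) in each option and simplify. As a quick numerical cross-check, also compare E(4) with E(f(4)) = E(-1/3).

(A) x + 1/(1 - x) + (x - 1)/x  ->  (1/(1 - x)) + 1/(1 - (1/(1 - x))) + ((1/(1 - x)) - 1)/(1/(1 - x)), which simplifies back to x + 1/(1 - x) + (x - 1)/x; check: E(4) = 53/12, E(-1/3) = 53/12.   [invariant]
(B) x/(1 - x)  ->  (1/(1 - x))/(1 - (1/(1 - x))) = -1/x; check: E(4) = -4/3 but E(-1/3) = -1/4.   [not invariant]
(C) 1 - x  ->  1 - (1/(1 - x)) = x/(x - 1); check: E(4) = -3 but E(-1/3) = 4/3.   [not invariant]
(D) x + 1/(x + 1) + (x + 1)/x  ->  (1/(1 - x)) + 1/((1/(1 - x)) + 1) + ((1/(1 - x)) + 1)/(1/(1 - x)) = (-x^3 + 6x^2 - 11x + 7)/(x^2 - 3x + 2); check: E(4) = 109/20 but E(-1/3) = -5/6.   [not invariant]

Only (A) is unchanged. Indeed f(f(x)) = 1/(1 - 1/(1-x)) = (1-x)/(-x) = (x-1)/x, so E(x) = x + f(x) + f(f(x)) is the sum over the whole 3-cycle; applying f just permutes the three terms cyclically (x -> f(x) -> f(f(x)) -> x), leaving the sum unchanged.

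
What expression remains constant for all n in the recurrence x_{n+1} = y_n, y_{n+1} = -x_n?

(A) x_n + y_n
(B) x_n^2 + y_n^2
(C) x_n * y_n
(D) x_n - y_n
B

For the recurrence x_{n+1} = y_n, y_{n+1} = -x_n:

x_{n+1}^2 + y_{n+1}^2 = y_n^2 + (-x_n)^2 = x_n^2 + y_n^2
The sum of squares is conserved (like energy in a harmonic oscillator).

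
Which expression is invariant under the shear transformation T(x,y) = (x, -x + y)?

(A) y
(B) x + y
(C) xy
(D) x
D

Under the shear T(x,y) = (x, -x + y):
Substitute the transformed coordinates into each option and compare with the original:
(A) y  ->  (-x + y) = -x + y   [differs from y: not invariant]
(B) x + y  ->  (x) + (-x + y) = y   [differs from x + y: not invariant]
(C) xy  ->  (x)(-x + y) = -x^2 + xy   [differs from xy: not invariant]
(D) x  ->  (x) = x   [equals x: invariant]

Only option (D), x, is unchanged by the transformation.
A vertical shear moves points parallel to the y-axis, so the x-coordinate (and any function of x alone) is unchanged.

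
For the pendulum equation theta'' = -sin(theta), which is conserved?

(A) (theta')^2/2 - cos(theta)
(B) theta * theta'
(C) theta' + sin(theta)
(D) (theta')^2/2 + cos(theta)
A

A first integral I satisfies dI/dt = 0 along every solution. Differentiate each option and use the equation of motion:
(A) d/dt[(theta')^2/2 - cos(theta)] = theta' theta'' + sin(theta) theta' = theta'(-sin(theta)) + theta' sin(theta) = 0
(B) d/dt[theta * theta'] = (theta')^2 + theta theta'' = (theta')^2 - theta sin(theta), not identically 0
(C) d/dt[theta' + sin(theta)] = theta'' + cos(theta) theta' = -sin(theta) + theta' cos(theta), not identically 0
(D) d/dt[(theta')^2/2 + cos(theta)] = theta' theta'' - sin(theta) theta' = -2 theta' sin(theta), not identically 0

Only (A) has zero time-derivative. This is the total energy: kinetic (theta')^2/2 plus potential -cos(theta).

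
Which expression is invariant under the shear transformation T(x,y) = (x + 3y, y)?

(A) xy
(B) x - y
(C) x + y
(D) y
D

Under the shear T(x,y) = (x + 3y, y):
Substitute the transformed coordinates into each option and compare with the original:
(A) xy  ->  (x + 3y)(y) = xy + 3y^2   [differs from xy: not invariant]
(B) x - y  ->  (x + 3y) - (y) = x + 2y   [differs from x - y: not invariant]
(C) x + y  ->  (x + 3y) + (y) = x + 4y   [differs from x + y: not invariant]
(D) y  ->  (y) = y   [equals y: invariant]

Only option (D), y, is unchanged by the transformation.
A horizontal shear moves points parallel to the x-axis, so the y-coordinate (and any function of y alone) is unchanged.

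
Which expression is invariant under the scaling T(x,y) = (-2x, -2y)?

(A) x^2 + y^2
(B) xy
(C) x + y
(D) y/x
D

Under the uniform scaling T(x,y) = (-2x, -2y):
Substitute the transformed coordinates into each option and compare with the original:
(A) x^2 + y^2  ->  (-2x)^2 + (-2y)^2 = 4x^2 + 4y^2   [differs from x^2 + y^2: not invariant]
(B) xy  ->  (-2x)(-2y) = 4xy   [differs from xy: not invariant]
(C) x + y  ->  (-2x) + (-2y) = -2x - 2y   [differs from x + y: not invariant]
(D) y/x  ->  (-2y)/(-2x) = y/x   [equals y/x: invariant]

Only option (D), y/x, is unchanged by the transformation.
The common factor -2 cancels in a ratio of coordinates, while sums, products and sums of squares pick up factors of -2 or 4.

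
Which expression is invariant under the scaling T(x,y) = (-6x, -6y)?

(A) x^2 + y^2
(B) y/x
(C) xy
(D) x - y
B

Under the uniform scaling T(x,y) = (-6x, -6y):
Substitute the transformed coordinates into each option and compare with the original:
(A) x^2 + y^2  ->  (-6x)^2 + (-6y)^2 = 36x^2 + 36y^2   [differs from x^2 + y^2: not invariant]
(B) y/x  ->  (-6y)/(-6x) = y/x   [equals y/x: invariant]
(C) xy  ->  (-6x)(-6y) = 36xy   [differs from xy: not invariant]
(D) x - y  ->  (-6x) - (-6y) = -6x + 6y   [differs from x - y: not invariant]

Only option (B), y/x, is unchanged by the transformation.
The common factor -6 cancels in a ratio of coordinates, while sums, products and sums of squares pick up factors of -6 or 36.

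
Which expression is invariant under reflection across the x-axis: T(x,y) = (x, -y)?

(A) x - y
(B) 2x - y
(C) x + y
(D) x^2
D

The map is reflection across the x-axis: T(x,y) = (x, -y).
Substitute the transformed coordinates into each option and compare with the original:
(A) x - y  ->  (x) - (-y) = x + y   [differs from x - y: not invariant]
(B) 2x - y  ->  2(x) - (-y) = 2x + y   [differs from 2x - y: not invariant]
(C) x + y  ->  (x) + (-y) = x - y   [differs from x + y: not invariant]
(D) x^2  ->  (x)^2 = x^2   [equals x^2: invariant]

Only option (D), x^2, is unchanged by the transformation.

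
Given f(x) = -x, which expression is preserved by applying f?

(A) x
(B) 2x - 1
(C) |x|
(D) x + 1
C

For f(x) = -x:
Applying f replaces x by -x. Since |-x| = |x|, the absolute value is unchanged by f, whereas x -> -x, 2x - 1 -> -2x - 1 and x + 1 -> -x + 1 all change.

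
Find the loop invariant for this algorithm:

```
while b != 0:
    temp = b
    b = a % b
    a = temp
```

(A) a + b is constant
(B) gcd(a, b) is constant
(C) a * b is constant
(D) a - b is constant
B

A loop invariant must hold before the first iteration and be re-established by every execution of the body.

(B) gcd(a, b) is constant: One iteration replaces (a, b) by (b, a mod b). Since a mod b = a - q*b for an integer q, any common divisor of a and b divides b and a mod b, and conversely; hence gcd(b, a mod b) = gcd(a, b). For instance (16, 5) -> (5, 1) keeps gcd = 1. At exit b = 0 and a = gcd of the original inputs.

The other options fail:
(A) a + b is constant: e.g. (a, b) = (16, 5) -> (5, 1): the sum goes from 21 to 6.
(C) a * b is constant: e.g. (a, b) = (16, 5) -> (5, 1): the product goes from 80 to 5.
(D) a - b is constant: e.g. (a, b) = (16, 5) -> (5, 1): the difference goes from 11 to 4.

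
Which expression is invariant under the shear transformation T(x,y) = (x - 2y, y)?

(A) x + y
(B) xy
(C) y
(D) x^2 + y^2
C

Under the shear T(x,y) = (x - 2y, y):
Substitute the transformed coordinates into each option and compare with the original:
(A) x + y  ->  (x - 2y) + (y) = x - y   [differs from x + y: not invariant]
(B) xy  ->  (x - 2y)(y) = xy - 2y^2   [differs from xy: not invariant]
(C) y  ->  (y) = y   [equals y: invariant]
(D) x^2 + y^2  ->  (x - 2y)^2 + (y)^2 = x^2 - 4xy + 5y^2   [differs from x^2 + y^2: not invariant]

Only option (C), y, is unchanged by the transformation.
A horizontal shear moves points parallel to the x-axis, so the y-coordinate (and any function of y alone) is unchanged.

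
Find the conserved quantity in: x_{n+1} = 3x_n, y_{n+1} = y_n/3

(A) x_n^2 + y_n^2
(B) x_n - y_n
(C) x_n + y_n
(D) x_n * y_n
D

For the recurrence x_{n+1} = 3x_n, y_{n+1} = y_n/3:

x_{n+1} * y_{n+1} = (3x_n) * (y_n/3) = x_n * y_n
The product is conserved.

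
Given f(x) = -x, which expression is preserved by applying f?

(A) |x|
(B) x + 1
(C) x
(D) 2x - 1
A

For f(x) = -x:
Applying f replaces x by -x. Since |-x| = |x|, the absolute value is unchanged by f, whereas x -> -x, 2x - 1 -> -2x - 1 and x + 1 -> -x + 1 all change.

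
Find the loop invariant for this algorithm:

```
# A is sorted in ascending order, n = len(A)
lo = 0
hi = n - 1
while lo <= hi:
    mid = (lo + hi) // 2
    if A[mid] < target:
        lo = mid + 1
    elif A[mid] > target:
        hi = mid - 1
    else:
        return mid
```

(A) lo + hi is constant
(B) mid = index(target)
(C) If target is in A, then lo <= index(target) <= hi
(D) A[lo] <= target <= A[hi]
C

A loop invariant must hold before the first iteration and be re-established by every execution of the body.

(C) If target is in A, then lo <= index(target) <= hi: Before the loop [lo, hi] = [0, n-1] covers every index. When A[mid] < target, sortedness puts target strictly to the right of mid, so setting lo = mid + 1 keeps index(target) in [lo, hi]; symmetrically for hi = mid - 1. Hence 'if target is in A then lo <= index(target) <= hi' holds after every iteration, and when lo > hi it proves target is absent.

The other options fail:
(A) lo + hi is constant: each iteration moves exactly one of lo, hi, so lo + hi changes (e.g. 0 + (n-1) becomes (mid+1) + (n-1)).
(B) mid = index(target): mid is just the current probe; it equals index(target) only on the iteration that returns.
(D) A[lo] <= target <= A[hi]: fails when target is not in A (e.g. target < A[0] already violates it before the loop), so it is not maintained in general.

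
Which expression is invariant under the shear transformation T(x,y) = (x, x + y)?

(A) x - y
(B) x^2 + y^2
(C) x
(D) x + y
C

Under the shear T(x,y) = (x, x + y):
Substitute the transformed coordinates into each option and compare with the original:
(A) x - y  ->  (x) - (x + y) = -y   [differs from x - y: not invariant]
(B) x^2 + y^2  ->  (x)^2 + (x + y)^2 = 2x^2 + 2xy + y^2   [differs from x^2 + y^2: not invariant]
(C) x  ->  (x) = x   [equals x: invariant]
(D) x + y  ->  (x) + (x + y) = 2x + y   [differs from x + y: not invariant]

Only option (C), x, is unchanged by the transformation.
A vertical shear moves points parallel to the y-axis, so the x-coordinate (and any function of x alone) is unchanged.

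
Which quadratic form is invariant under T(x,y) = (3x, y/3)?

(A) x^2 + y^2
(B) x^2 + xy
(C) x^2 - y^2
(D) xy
D

T multiplies x by 3 and divides y by 3.
Substitute the transformed coordinates into each option and compare with the original:
(A) x^2 + y^2  ->  (3x)^2 + (y/3)^2 = 9x^2 + y^2/9   [differs from x^2 + y^2: not invariant]
(B) x^2 + xy  ->  (3x)^2 + (3x)(y/3) = 9x^2 + xy   [differs from x^2 + xy: not invariant]
(C) x^2 - y^2  ->  (3x)^2 - (y/3)^2 = 9x^2 - y^2/9   [differs from x^2 - y^2: not invariant]
(D) xy  ->  (3x)(y/3) = xy   [equals xy: invariant]

Only option (D), xy, is unchanged by the transformation.
The factors 3 and 1/3 cancel only in the pure product xy.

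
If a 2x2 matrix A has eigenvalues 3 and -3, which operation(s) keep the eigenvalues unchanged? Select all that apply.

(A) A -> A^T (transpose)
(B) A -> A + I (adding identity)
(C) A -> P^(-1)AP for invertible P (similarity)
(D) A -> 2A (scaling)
A and C

Eigenvalues are preserved by:
1. Similarity transformations: A -> P^(-1)AP (same characteristic polynomial)
2. Transpose: A^T has the same eigenvalues as A

Eigenvalues are NOT preserved by:
- Adding identity: eigenvalues become 3+1, -3+1
- Scaling: eigenvalues become 6, -6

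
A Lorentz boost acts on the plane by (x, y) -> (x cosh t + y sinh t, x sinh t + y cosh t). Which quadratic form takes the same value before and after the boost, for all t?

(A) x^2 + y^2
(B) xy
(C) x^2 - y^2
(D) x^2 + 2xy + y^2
C

Write x' = x cosh t + y sinh t, y' = x sinh t + y cosh t and substitute into each option:
(A) x^2 + y^2: (x cosh t + y sinh t)^2 + (x sinh t + y cosh t)^2 = (x^2 + y^2)(cosh^2 t + sinh^2 t) + 4xy sinh t cosh t = (x^2 + y^2) cosh 2t + 2xy sinh 2t   [not invariant for t != 0]
(B) xy: (x cosh t + y sinh t)(x sinh t + y cosh t) = xy(cosh^2 t + sinh^2 t) + (x^2 + y^2) sinh t cosh t = xy cosh 2t + (x^2 + y^2)(sinh 2t)/2   [not invariant for t != 0]
(C) x^2 - y^2: (x cosh t + y sinh t)^2 - (x sinh t + y cosh t)^2 = x^2(cosh^2 t - sinh^2 t) + 2xy(cosh t sinh t - sinh t cosh t) + y^2(sinh^2 t - cosh^2 t) = x^2 - y^2   [invariant, using cosh^2 t - sinh^2 t = 1]
(D) x^2 + 2xy + y^2: (x' + y')^2 with x' + y' = (x + y)(cosh t + sinh t) = (x + y)e^t, so it becomes (x + y)^2 e^(2t)   [not invariant for t != 0]

Only (C) x^2 - y^2 is unchanged; it is the Minkowski form preserved by Lorentz boosts, just as x^2 + y^2 is preserved by ordinary rotations.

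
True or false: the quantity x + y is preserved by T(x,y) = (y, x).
True

Substitute T(x,y) = (y, x) into the expression and compare with the original.

Original: x + y
After applying T: (y) + (x) = x + y

This is identical to the original x + y, so the expression is invariant.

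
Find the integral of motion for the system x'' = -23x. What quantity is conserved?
E = (x')^2 + 23x^2

Multiply the equation by x':
x' * x'' = -23x * x'
The left side is d/dt[(x')^2/2] and the right side is d/dt[-23x^2/2], so
d/dt[(x')^2/2 + 23x^2/2] = 0, i.e. (x')^2/2 + 23x^2/2 = constant.
Multiplying by 2, the integral of motion is E = (x')^2 + 23x^2.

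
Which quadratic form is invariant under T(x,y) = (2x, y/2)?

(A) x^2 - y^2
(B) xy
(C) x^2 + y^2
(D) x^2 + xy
B

T multiplies x by 2 and divides y by 2.
Substitute the transformed coordinates into each option and compare with the original:
(A) x^2 - y^2  ->  (2x)^2 - (y/2)^2 = 4x^2 - y^2/4   [differs from x^2 - y^2: not invariant]
(B) xy  ->  (2x)(y/2) = xy   [equals xy: invariant]
(C) x^2 + y^2  ->  (2x)^2 + (y/2)^2 = 4x^2 + y^2/4   [differs from x^2 + y^2: not invariant]
(D) x^2 + xy  ->  (2x)^2 + (2x)(y/2) = 4x^2 + xy   [differs from x^2 + xy: not invariant]

Only option (B), xy, is unchanged by the transformation.
The factors 2 and 1/2 cancel only in the pure product xy.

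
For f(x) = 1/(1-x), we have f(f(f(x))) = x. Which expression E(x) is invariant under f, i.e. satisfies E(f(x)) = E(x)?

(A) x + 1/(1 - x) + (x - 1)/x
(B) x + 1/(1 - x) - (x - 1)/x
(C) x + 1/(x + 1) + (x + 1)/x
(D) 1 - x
A

Replace x by f(x) = 1/(1 - x) in each option and simplify. As a quick numerical cross-check, also compare E(3) with E(f(3)) = E(-1/2).

(A) x + 1/(1 - x) + (x - 1)/x  ->  (1/(1 - x)) + 1/(1 - (1/(1 - x))) + ((1/(1 - x)) - 1)/(1/(1 - x)), which simplifies back to x + 1/(1 - x) + (x - 1)/x; check: E(3) = 19/6, E(-1/2) = 19/6.   [invariant]
(B) x + 1/(1 - x) - (x - 1)/x  ->  (1/(1 - x)) + 1/(1 - (1/(1 - x))) - ((1/(1 - x)) - 1)/(1/(1 - x)) = (x^2(1 - x) - x + (x - 1)^2)/(x(x - 1)); check: E(3) = 11/6 but E(-1/2) = -17/6.   [not invariant]
(C) x + 1/(x + 1) + (x + 1)/x  ->  (1/(1 - x)) + 1/((1/(1 - x)) + 1) + ((1/(1 - x)) + 1)/(1/(1 - x)) = (-x^3 + 6x^2 - 11x + 7)/(x^2 - 3x + 2); check: E(3) = 55/12 but E(-1/2) = 1/2.   [not invariant]
(D) 1 - x  ->  1 - (1/(1 - x)) = x/(x - 1); check: E(3) = -2 but E(-1/2) = 3/2.   [not invariant]

Only (A) is unchanged. Indeed f(f(x)) = 1/(1 - 1/(1-x)) = (1-x)/(-x) = (x-1)/x, so E(x) = x + f(x) + f(f(x)) is the sum over the whole 3-cycle; applying f just permutes the three terms cyclically (x -> f(x) -> f(f(x)) -> x), leaving the sum unchanged.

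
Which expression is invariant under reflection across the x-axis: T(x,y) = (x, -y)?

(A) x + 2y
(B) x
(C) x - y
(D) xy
B

The map is reflection across the x-axis: T(x,y) = (x, -y).
Substitute the transformed coordinates into each option and compare with the original:
(A) x + 2y  ->  (x) + 2(-y) = x - 2y   [differs from x + 2y: not invariant]
(B) x  ->  (x) = x   [equals x: invariant]
(C) x - y  ->  (x) - (-y) = x + y   [differs from x - y: not invariant]
(D) xy  ->  (x)(-y) = -xy   [differs from xy: not invariant]

Only option (B), x, is unchanged by the transformation.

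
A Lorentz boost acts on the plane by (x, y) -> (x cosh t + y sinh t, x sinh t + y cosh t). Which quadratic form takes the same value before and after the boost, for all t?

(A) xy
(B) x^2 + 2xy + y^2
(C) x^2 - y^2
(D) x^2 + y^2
C

Write x' = x cosh t + y sinh t, y' = x sinh t + y cosh t and substitute into each option:
(A) xy: (x cosh t + y sinh t)(x sinh t + y cosh t) = xy(cosh^2 t + sinh^2 t) + (x^2 + y^2) sinh t cosh t = xy cosh 2t + (x^2 + y^2)(sinh 2t)/2   [not invariant for t != 0]
(B) x^2 + 2xy + y^2: (x' + y')^2 with x' + y' = (x + y)(cosh t + sinh t) = (x + y)e^t, so it becomes (x + y)^2 e^(2t)   [not invariant for t != 0]
(C) x^2 - y^2: (x cosh t + y sinh t)^2 - (x sinh t + y cosh t)^2 = x^2(cosh^2 t - sinh^2 t) + 2xy(cosh t sinh t - sinh t cosh t) + y^2(sinh^2 t - cosh^2 t) = x^2 - y^2   [invariant, using cosh^2 t - sinh^2 t = 1]
(D) x^2 + y^2: (x cosh t + y sinh t)^2 + (x sinh t + y cosh t)^2 = (x^2 + y^2)(cosh^2 t + sinh^2 t) + 4xy sinh t cosh t = (x^2 + y^2) cosh 2t + 2xy sinh 2t   [not invariant for t != 0]

Only (C) x^2 - y^2 is unchanged; it is the Minkowski form preserved by Lorentz boosts, just as x^2 + y^2 is preserved by ordinary rotations.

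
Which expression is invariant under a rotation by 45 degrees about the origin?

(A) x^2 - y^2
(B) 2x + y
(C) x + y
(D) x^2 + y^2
D

A rotation by 45 degrees sends (x, y) to (sqrt(2)x/2 - sqrt(2)y/2, sqrt(2)x/2 + sqrt(2)y/2).
Substitute the transformed coordinates into each option and compare with the original:
(A) x^2 - y^2  ->  (sqrt(2)x/2 - sqrt(2)y/2)^2 - (sqrt(2)x/2 + sqrt(2)y/2)^2 = -2xy   [differs from x^2 - y^2: not invariant]
(B) 2x + y  ->  2(sqrt(2)x/2 - sqrt(2)y/2) + (sqrt(2)x/2 + sqrt(2)y/2) = 3sqrt(2)x/2 - sqrt(2)y/2   [differs from 2x + y: not invariant]
(C) x + y  ->  (sqrt(2)x/2 - sqrt(2)y/2) + (sqrt(2)x/2 + sqrt(2)y/2) = sqrt(2)x   [differs from x + y: not invariant]
(D) x^2 + y^2  ->  (sqrt(2)x/2 - sqrt(2)y/2)^2 + (sqrt(2)x/2 + sqrt(2)y/2)^2 = x^2 + y^2   [equals x^2 + y^2: invariant]

Only option (D), x^2 + y^2, is unchanged by the transformation.
Geometrically, x^2 + y^2 is the squared distance from the origin, which every rotation about the origin preserves.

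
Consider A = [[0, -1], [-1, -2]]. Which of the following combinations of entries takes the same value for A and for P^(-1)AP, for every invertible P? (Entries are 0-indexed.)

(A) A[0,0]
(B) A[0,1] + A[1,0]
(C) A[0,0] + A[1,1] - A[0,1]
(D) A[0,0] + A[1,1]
D

A[0,0] + A[1,1] is the trace of A. By the cyclic property of the trace, tr(P^(-1)AP) = tr(APP^(-1)) = tr(A), so it is the same for every matrix similar to A.

The other combinations are not similarity invariants. For example, take P = [[1, 1], [0, 1]] (det P = 1), so P^(-1) = [[1, -1], [0, 1]] and
B = P^(-1)AP = [[1, 2], [-1, -3]].
Evaluating each option on A and on B:
(A) A[0,0]: 0 for A, 1 for B -> changes
(B) A[0,1] + A[1,0]: -2 for A, 1 for B -> changes
(C) A[0,0] + A[1,1] - A[0,1]: -1 for A, -4 for B -> changes
(D) A[0,0] + A[1,1]: -2 for A, -2 for B -> unchanged

Only (D) A[0,0] + A[1,1] = -2 survives (and it does so for every P, not just this one), so it is the invariant.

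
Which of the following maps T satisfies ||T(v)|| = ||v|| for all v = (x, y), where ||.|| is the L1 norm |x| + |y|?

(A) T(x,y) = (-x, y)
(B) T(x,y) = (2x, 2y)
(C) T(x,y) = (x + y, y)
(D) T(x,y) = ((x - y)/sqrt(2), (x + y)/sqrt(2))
A

A transformation preserves a norm if ||T(v)|| = ||v|| for every v; a single vector where the norm changes rules an option out.

(A) T(x,y) = (-x, y): preserves the norm -- it only permutes the coordinates and/or flips signs, which leaves |x| + |y| unchanged.
(B) T(x,y) = (2x, 2y): v = (1, 0) has norm |1| + |0| = 1, but T(v) = (2, 0) has norm 2 -- not preserved.
(C) T(x,y) = (x + y, y): v = (0, 1) has norm |0| + |1| = 1, but T(v) = (1, 1) has norm 2 -- not preserved.
(D) T(x,y) = ((x - y)/sqrt(2), (x + y)/sqrt(2)): v = (1, 0) has norm |1| + |0| = 1, but T(v) = (sqrt(2)/2, sqrt(2)/2) has norm sqrt(2) -- not preserved.

Therefore the answer is (A).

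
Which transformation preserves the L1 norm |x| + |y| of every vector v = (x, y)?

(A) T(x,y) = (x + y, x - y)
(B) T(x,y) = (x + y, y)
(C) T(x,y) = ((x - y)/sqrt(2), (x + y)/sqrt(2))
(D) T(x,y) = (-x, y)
D

A transformation preserves a norm if ||T(v)|| = ||v|| for every v; a single vector where the norm changes rules an option out.

(A) T(x,y) = (x + y, x - y): v = (1, 0) has norm |1| + |0| = 1, but T(v) = (1, 1) has norm 2 -- not preserved.
(B) T(x,y) = (x + y, y): v = (0, 1) has norm |0| + |1| = 1, but T(v) = (1, 1) has norm 2 -- not preserved.
(C) T(x,y) = ((x - y)/sqrt(2), (x + y)/sqrt(2)): v = (1, 0) has norm |1| + |0| = 1, but T(v) = (sqrt(2)/2, sqrt(2)/2) has norm sqrt(2) -- not preserved.
(D) T(x,y) = (-x, y): preserves the norm -- it only permutes the coordinates and/or flips signs, which leaves |x| + |y| unchanged.

Therefore the answer is (D).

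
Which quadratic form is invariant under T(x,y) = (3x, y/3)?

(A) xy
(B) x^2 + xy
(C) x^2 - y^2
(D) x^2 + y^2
A

T multiplies x by 3 and divides y by 3.
Substitute the transformed coordinates into each option and compare with the original:
(A) xy  ->  (3x)(y/3) = xy   [equals xy: invariant]
(B) x^2 + xy  ->  (3x)^2 + (3x)(y/3) = 9x^2 + xy   [differs from x^2 + xy: not invariant]
(C) x^2 - y^2  ->  (3x)^2 - (y/3)^2 = 9x^2 - y^2/9   [differs from x^2 - y^2: not invariant]
(D) x^2 + y^2  ->  (3x)^2 + (y/3)^2 = 9x^2 + y^2/9   [differs from x^2 + y^2: not invariant]

Only option (A), xy, is unchanged by the transformation.
The factors 3 and 1/3 cancel only in the pure product xy.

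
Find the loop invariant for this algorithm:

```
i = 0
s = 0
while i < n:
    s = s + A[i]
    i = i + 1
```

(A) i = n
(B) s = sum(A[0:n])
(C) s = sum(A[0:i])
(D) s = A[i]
C

A loop invariant must hold before the first iteration and be re-established by every execution of the body.

(C) s = sum(A[0:i]): Initially i = 0 and s = 0 = sum of the empty slice A[0:0]. If s = sum(A[0:i]) holds at the top of an iteration, the body sets s to sum(A[0:i]) + A[i] = sum(A[0:i+1]) and then i to i+1, so s = sum(A[0:i]) holds again. At exit i = n, giving s = sum(A[0:n]).

The other options fail:
(A) i = n: false initially (i = 0); it is the exit condition, not an invariant.
(B) s = sum(A[0:n]): false before the loop (s = 0, not the full sum) -- it only becomes true at exit.
(D) s = A[i]: after the first iteration s = A[0] but i = 1, so s = A[i] compares s with the wrong element (and fails in general).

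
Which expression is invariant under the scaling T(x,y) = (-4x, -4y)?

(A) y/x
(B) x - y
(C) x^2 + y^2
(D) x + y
A

Under the uniform scaling T(x,y) = (-4x, -4y):
Substitute the transformed coordinates into each option and compare with the original:
(A) y/x  ->  (-4y)/(-4x) = y/x   [equals y/x: invariant]
(B) x - y  ->  (-4x) - (-4y) = -4x + 4y   [differs from x - y: not invariant]
(C) x^2 + y^2  ->  (-4x)^2 + (-4y)^2 = 16x^2 + 16y^2   [differs from x^2 + y^2: not invariant]
(D) x + y  ->  (-4x) + (-4y) = -4x - 4y   [differs from x + y: not invariant]

Only option (A), y/x, is unchanged by the transformation.
The common factor -4 cancels in a ratio of coordinates, while sums, products and sums of squares pick up factors of -4 or 16.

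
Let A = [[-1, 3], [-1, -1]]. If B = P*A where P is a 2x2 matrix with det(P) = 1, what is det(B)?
4

By the multiplicative property of determinants, det(B) = det(P*A) = det(P) * det(A) = det(A),
so the determinant is invariant under multiplication by any determinant-1 matrix; we just need det(A).

det(A) = (-1)(-1) - (3)(-1) = 1 - (-3) = 4

Therefore det(B) = 1 * 4 = 4.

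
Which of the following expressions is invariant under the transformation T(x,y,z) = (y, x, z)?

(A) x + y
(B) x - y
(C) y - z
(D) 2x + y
A

Apply T(x,y,z) = (y, x, z) to each option, i.e. replace (x, y, z) by the transformed coordinates.
Substitute the transformed coordinates into each option and compare with the original:
(A) x + y  ->  (y) + (x) = x + y   [equals x + y: invariant]
(B) x - y  ->  (y) - (x) = -x + y   [differs from x - y: not invariant]
(C) y - z  ->  (x) - (z) = x - z   [differs from y - z: not invariant]
(D) 2x + y  ->  2(y) + (x) = x + 2y   [differs from 2x + y: not invariant]

Only option (A), x + y, is unchanged by the transformation.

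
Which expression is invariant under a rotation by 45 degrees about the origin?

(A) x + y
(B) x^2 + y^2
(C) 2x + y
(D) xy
B

A rotation by 45 degrees sends (x, y) to (sqrt(2)x/2 - sqrt(2)y/2, sqrt(2)x/2 + sqrt(2)y/2).
Substitute the transformed coordinates into each option and compare with the original:
(A) x + y  ->  (sqrt(2)x/2 - sqrt(2)y/2) + (sqrt(2)x/2 + sqrt(2)y/2) = sqrt(2)x   [differs from x + y: not invariant]
(B) x^2 + y^2  ->  (sqrt(2)x/2 - sqrt(2)y/2)^2 + (sqrt(2)x/2 + sqrt(2)y/2)^2 = x^2 + y^2   [equals x^2 + y^2: invariant]
(C) 2x + y  ->  2(sqrt(2)x/2 - sqrt(2)y/2) + (sqrt(2)x/2 + sqrt(2)y/2) = 3sqrt(2)x/2 - sqrt(2)y/2   [differs from 2x + y: not invariant]
(D) xy  ->  (sqrt(2)x/2 - sqrt(2)y/2)(sqrt(2)x/2 + sqrt(2)y/2) = x^2/2 - y^2/2   [differs from xy: not invariant]

Only option (B), x^2 + y^2, is unchanged by the transformation.
Geometrically, x^2 + y^2 is the squared distance from the origin, which every rotation about the origin preserves.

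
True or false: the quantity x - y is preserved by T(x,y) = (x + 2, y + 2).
True

Substitute T(x,y) = (x + 2, y + 2) into the expression and compare with the original.

Original: x - y
After applying T: (x + 2) - (y + 2) = x - y

This is identical to the original x - y, so the expression is invariant.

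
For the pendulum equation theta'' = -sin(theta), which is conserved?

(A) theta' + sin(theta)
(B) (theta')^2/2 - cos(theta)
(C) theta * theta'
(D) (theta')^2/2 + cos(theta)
B

A first integral I satisfies dI/dt = 0 along every solution. Differentiate each option and use the equation of motion:
(A) d/dt[theta' + sin(theta)] = theta'' + cos(theta) theta' = -sin(theta) + theta' cos(theta), not identically 0
(B) d/dt[(theta')^2/2 - cos(theta)] = theta' theta'' + sin(theta) theta' = theta'(-sin(theta)) + theta' sin(theta) = 0
(C) d/dt[theta * theta'] = (theta')^2 + theta theta'' = (theta')^2 - theta sin(theta), not identically 0
(D) d/dt[(theta')^2/2 + cos(theta)] = theta' theta'' - sin(theta) theta' = -2 theta' sin(theta), not identically 0

Only (B) has zero time-derivative. This is the total energy: kinetic (theta')^2/2 plus potential -cos(theta).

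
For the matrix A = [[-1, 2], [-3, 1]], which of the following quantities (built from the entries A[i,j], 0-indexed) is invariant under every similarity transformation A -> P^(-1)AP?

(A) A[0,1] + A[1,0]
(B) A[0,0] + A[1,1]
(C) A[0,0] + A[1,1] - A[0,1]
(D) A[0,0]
B

A[0,0] + A[1,1] is the trace of A. By the cyclic property of the trace, tr(P^(-1)AP) = tr(APP^(-1)) = tr(A), so it is the same for every matrix similar to A.

The other combinations are not similarity invariants. For example, take P = [[1, 2], [0, 1]] (det P = 1), so P^(-1) = [[1, -2], [0, 1]] and
B = P^(-1)AP = [[5, 10], [-3, -5]].
Evaluating each option on A and on B:
(A) A[0,1] + A[1,0]: -1 for A, 7 for B -> changes
(B) A[0,0] + A[1,1]: 0 for A, 0 for B -> unchanged
(C) A[0,0] + A[1,1] - A[0,1]: -2 for A, -10 for B -> changes
(D) A[0,0]: -1 for A, 5 for B -> changes

Only (B) A[0,0] + A[1,1] = 0 survives (and it does so for every P, not just this one), so it is the invariant.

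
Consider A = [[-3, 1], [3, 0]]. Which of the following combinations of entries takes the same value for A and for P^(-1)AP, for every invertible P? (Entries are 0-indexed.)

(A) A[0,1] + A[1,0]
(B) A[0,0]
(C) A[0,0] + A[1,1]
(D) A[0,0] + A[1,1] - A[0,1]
C

A[0,0] + A[1,1] is the trace of A. By the cyclic property of the trace, tr(P^(-1)AP) = tr(APP^(-1)) = tr(A), so it is the same for every matrix similar to A.

The other combinations are not similarity invariants. For example, take P = [[2, 1], [1, 1]] (det P = 1), so P^(-1) = [[1, -1], [-1, 2]] and
B = P^(-1)AP = [[-11, -5], [17, 8]].
Evaluating each option on A and on B:
(A) A[0,1] + A[1,0]: 4 for A, 12 for B -> changes
(B) A[0,0]: -3 for A, -11 for B -> changes
(C) A[0,0] + A[1,1]: -3 for A, -3 for B -> unchanged
(D) A[0,0] + A[1,1] - A[0,1]: -4 for A, 2 for B -> changes

Only (C) A[0,0] + A[1,1] = -3 survives (and it does so for every P, not just this one), so it is the invariant.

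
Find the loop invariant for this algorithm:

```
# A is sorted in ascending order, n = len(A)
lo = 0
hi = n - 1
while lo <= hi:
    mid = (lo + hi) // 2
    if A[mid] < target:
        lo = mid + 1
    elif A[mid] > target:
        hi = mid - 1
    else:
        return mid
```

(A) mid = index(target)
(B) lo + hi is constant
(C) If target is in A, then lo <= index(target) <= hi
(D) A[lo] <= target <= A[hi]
C

A loop invariant must hold before the first iteration and be re-established by every execution of the body.

(C) If target is in A, then lo <= index(target) <= hi: Before the loop [lo, hi] = [0, n-1] covers every index. When A[mid] < target, sortedness puts target strictly to the right of mid, so setting lo = mid + 1 keeps index(target) in [lo, hi]; symmetrically for hi = mid - 1. Hence 'if target is in A then lo <= index(target) <= hi' holds after every iteration, and when lo > hi it proves target is absent.

The other options fail:
(A) mid = index(target): mid is just the current probe; it equals index(target) only on the iteration that returns.
(B) lo + hi is constant: each iteration moves exactly one of lo, hi, so lo + hi changes (e.g. 0 + (n-1) becomes (mid+1) + (n-1)).
(D) A[lo] <= target <= A[hi]: fails when target is not in A (e.g. target < A[0] already violates it before the loop), so it is not maintained in general.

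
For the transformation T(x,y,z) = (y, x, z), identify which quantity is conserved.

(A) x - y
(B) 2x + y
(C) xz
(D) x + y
D

Apply T(x,y,z) = (y, x, z) to each option, i.e. replace (x, y, z) by the transformed coordinates.
Substitute the transformed coordinates into each option and compare with the original:
(A) x - y  ->  (y) - (x) = -x + y   [differs from x - y: not invariant]
(B) 2x + y  ->  2(y) + (x) = x + 2y   [differs from 2x + y: not invariant]
(C) xz  ->  (y)(z) = yz   [differs from xz: not invariant]
(D) x + y  ->  (y) + (x) = x + y   [equals x + y: invariant]

Only option (D), x + y, is unchanged by the transformation.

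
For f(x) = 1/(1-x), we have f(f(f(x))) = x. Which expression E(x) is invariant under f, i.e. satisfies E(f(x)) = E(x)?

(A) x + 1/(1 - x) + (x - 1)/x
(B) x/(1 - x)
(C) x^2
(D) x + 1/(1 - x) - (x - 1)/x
A

Replace x by f(x) = 1/(1 - x) in each option and simplify. As a quick numerical cross-check, also compare E(4) with E(f(4)) = E(-1/3).

(A) x + 1/(1 - x) + (x - 1)/x  ->  (1/(1 - x)) + 1/(1 - (1/(1 - x))) + ((1/(1 - x)) - 1)/(1/(1 - x)), which simplifies back to x + 1/(1 - x) + (x - 1)/x; check: E(4) = 53/12, E(-1/3) = 53/12.   [invariant]
(B) x/(1 - x)  ->  (1/(1 - x))/(1 - (1/(1 - x))) = -1/x; check: E(4) = -4/3 but E(-1/3) = -1/4.   [not invariant]
(C) x^2  ->  (1/(1 - x))^2 = (x - 1)^(-2); check: E(4) = 16 but E(-1/3) = 1/9.   [not invariant]
(D) x + 1/(1 - x) - (x - 1)/x  ->  (1/(1 - x)) + 1/(1 - (1/(1 - x))) - ((1/(1 - x)) - 1)/(1/(1 - x)) = (x^2(1 - x) - x + (x - 1)^2)/(x(x - 1)); check: E(4) = 35/12 but E(-1/3) = -43/12.   [not invariant]

Only (A) is unchanged. Indeed f(f(x)) = 1/(1 - 1/(1-x)) = (1-x)/(-x) = (x-1)/x, so E(x) = x + f(x) + f(f(x)) is the sum over the whole 3-cycle; applying f just permutes the three terms cyclically (x -> f(x) -> f(f(x)) -> x), leaving the sum unchanged.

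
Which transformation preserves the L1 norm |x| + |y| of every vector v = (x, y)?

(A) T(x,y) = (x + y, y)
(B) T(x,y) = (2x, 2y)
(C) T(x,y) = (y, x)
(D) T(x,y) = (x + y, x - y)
C

A transformation preserves a norm if ||T(v)|| = ||v|| for every v; a single vector where the norm changes rules an option out.

(A) T(x,y) = (x + y, y): v = (0, 1) has norm |0| + |1| = 1, but T(v) = (1, 1) has norm 2 -- not preserved.
(B) T(x,y) = (2x, 2y): v = (1, 0) has norm |1| + |0| = 1, but T(v) = (2, 0) has norm 2 -- not preserved.
(C) T(x,y) = (y, x): preserves the norm -- it only permutes the coordinates and/or flips signs, which leaves |x| + |y| unchanged.
(D) T(x,y) = (x + y, x - y): v = (1, 0) has norm |1| + |0| = 1, but T(v) = (1, 1) has norm 2 -- not preserved.

Therefore the answer is (C).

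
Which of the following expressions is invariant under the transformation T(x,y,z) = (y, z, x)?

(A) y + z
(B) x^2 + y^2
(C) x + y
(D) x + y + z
D

Apply T(x,y,z) = (y, z, x) to each option, i.e. replace (x, y, z) by the transformed coordinates.
Substitute the transformed coordinates into each option and compare with the original:
(A) y + z  ->  (z) + (x) = x + z   [differs from y + z: not invariant]
(B) x^2 + y^2  ->  (y)^2 + (z)^2 = y^2 + z^2   [differs from x^2 + y^2: not invariant]
(C) x + y  ->  (y) + (z) = y + z   [differs from x + y: not invariant]
(D) x + y + z  ->  (y) + (z) + (x) = x + y + z   [equals x + y + z: invariant]

Only option (D), x + y + z, is unchanged by the transformation.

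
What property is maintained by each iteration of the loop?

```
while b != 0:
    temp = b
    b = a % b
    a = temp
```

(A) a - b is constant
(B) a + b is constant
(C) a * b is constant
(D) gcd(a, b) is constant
D

A loop invariant must hold before the first iteration and be re-established by every execution of the body.

(D) gcd(a, b) is constant: One iteration replaces (a, b) by (b, a mod b). Since a mod b = a - q*b for an integer q, any common divisor of a and b divides b and a mod b, and conversely; hence gcd(b, a mod b) = gcd(a, b). For instance (26, 7) -> (7, 5) keeps gcd = 1. At exit b = 0 and a = gcd of the original inputs.

The other options fail:
(A) a - b is constant: e.g. (a, b) = (26, 7) -> (7, 5): the difference goes from 19 to 2.
(B) a + b is constant: e.g. (a, b) = (26, 7) -> (7, 5): the sum goes from 33 to 12.
(C) a * b is constant: e.g. (a, b) = (26, 7) -> (7, 5): the product goes from 182 to 35.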